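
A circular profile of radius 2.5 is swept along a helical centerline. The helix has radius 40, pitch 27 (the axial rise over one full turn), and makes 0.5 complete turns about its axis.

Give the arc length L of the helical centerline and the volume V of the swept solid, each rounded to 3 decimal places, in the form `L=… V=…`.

2πR = 2π·40 = 251.327412
per-turn = √(251.327412² + 27²) = √(63165.4682 + 729) = √63894.4682 = 252.773551
L = 0.5 × 252.773551 = 126.386776
V = π·2.5² × L = 19.634954 × 126.386776 = 2481.598535

L=126.387 V=2481.599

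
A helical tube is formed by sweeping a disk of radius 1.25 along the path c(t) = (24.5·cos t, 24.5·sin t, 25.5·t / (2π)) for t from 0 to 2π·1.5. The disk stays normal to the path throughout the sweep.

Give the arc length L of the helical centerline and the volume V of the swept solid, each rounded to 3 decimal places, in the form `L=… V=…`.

L=234.054 V=1148.908

2πR = 2π·24.5 = 153.938040
per-turn = √(153.938040² + 25.5²) = √(23696.9202 + 650.25) = √24347.1702 = 156.035798
L = 1.5 × 156.035798 = 234.053697
V = π·1.25² × L = 4.908739 × 234.053697 = 1148.908396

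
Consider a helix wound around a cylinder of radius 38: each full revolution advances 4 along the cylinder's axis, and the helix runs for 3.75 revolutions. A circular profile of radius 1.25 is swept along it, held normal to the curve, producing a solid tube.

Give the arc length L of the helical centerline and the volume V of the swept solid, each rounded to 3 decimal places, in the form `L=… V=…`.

L=895.480 V=4395.675

2πR = 2π·38 = 238.761042
per-turn = √(238.761042² + 4²) = √(57006.8350 + 16) = √57022.8350 = 238.794546
L = 3.75 × 238.794546 = 895.479546
V = π·1.25² × L = 4.908739 × 895.479546 = 4395.674943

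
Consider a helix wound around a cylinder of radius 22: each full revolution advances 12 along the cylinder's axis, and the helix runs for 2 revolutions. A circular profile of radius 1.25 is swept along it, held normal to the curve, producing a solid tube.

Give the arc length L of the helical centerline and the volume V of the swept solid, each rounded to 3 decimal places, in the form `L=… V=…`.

L=277.500 V=1362.175

2πR = 2π·22 = 138.230077
per-turn = √(138.230077² + 12²) = √(19107.5541 + 144) = √19251.5541 = 138.749970
L = 2 × 138.749970 = 277.499940
V = π·1.25² × L = 4.908739 × 277.499940 = 1362.174643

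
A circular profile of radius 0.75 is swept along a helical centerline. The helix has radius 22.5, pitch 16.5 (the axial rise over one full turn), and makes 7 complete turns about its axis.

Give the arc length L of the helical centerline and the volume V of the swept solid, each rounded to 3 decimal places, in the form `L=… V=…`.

2πR = 2π·22.5 = 141.371669
per-turn = √(141.371669² + 16.5²) = √(19985.9489 + 272.25) = √20258.1989 = 142.331300
L = 7 × 142.331300 = 996.319099
V = π·0.75² × L = 1.767146 × 996.319099 = 1760.641178

L=996.319 V=1760.641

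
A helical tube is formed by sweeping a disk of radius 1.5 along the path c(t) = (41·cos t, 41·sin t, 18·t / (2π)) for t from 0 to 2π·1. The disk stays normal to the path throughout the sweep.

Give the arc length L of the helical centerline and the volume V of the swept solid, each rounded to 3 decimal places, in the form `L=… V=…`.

L=258.239 V=1825.382

2πR = 2π·41 = 257.610598
per-turn = √(257.610598² + 18²) = √(66363.2200 + 324) = √66687.2200 = 258.238688
L = 1 × 258.238688 = 258.238688
V = π·1.5² × L = 7.068583 × 258.238688 = 1825.381722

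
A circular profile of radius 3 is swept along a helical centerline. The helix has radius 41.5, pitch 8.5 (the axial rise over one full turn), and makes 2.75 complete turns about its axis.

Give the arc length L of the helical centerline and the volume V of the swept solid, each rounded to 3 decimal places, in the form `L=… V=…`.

2πR = 2π·41.5 = 260.752190
per-turn = √(260.752190² + 8.5²) = √(67991.7047 + 72.25) = √68063.9547 = 260.890695
L = 2.75 × 260.890695 = 717.449411
V = π·3² × L = 28.274334 × 717.449411 = 20285.404195

L=717.449 V=20285.404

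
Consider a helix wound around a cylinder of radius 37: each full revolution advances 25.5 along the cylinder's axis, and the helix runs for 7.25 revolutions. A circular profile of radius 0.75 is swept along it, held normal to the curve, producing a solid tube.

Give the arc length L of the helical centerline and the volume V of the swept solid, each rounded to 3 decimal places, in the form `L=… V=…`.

2πR = 2π·37 = 232.477856
per-turn = √(232.477856² + 25.5²) = √(54045.9537 + 650.25) = √54696.2037 = 233.872195
L = 7.25 × 233.872195 = 1695.573415
V = π·0.75² × L = 1.767146 × 1695.573415 = 2996.325554

L=1695.573 V=2996.326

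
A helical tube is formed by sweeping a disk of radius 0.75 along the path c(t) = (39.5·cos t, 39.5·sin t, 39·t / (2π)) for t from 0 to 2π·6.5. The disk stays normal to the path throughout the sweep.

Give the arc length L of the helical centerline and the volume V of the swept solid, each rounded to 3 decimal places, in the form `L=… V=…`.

L=1633.004 V=2885.756

2πR = 2π·39.5 = 248.185820
per-turn = √(248.185820² + 39²) = √(61596.2011 + 1521) = √63117.2011 = 251.231370
L = 6.5 × 251.231370 = 1633.003902
V = π·0.75² × L = 1.767146 × 1633.003902 = 2885.756098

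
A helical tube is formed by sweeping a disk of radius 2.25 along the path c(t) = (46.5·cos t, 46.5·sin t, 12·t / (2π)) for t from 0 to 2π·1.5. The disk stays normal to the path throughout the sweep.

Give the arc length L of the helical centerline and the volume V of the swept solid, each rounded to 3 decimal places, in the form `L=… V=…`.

L=438.622 V=6975.976

2πR = 2π·46.5 = 292.168117
per-turn = √(292.168117² + 12²) = √(85362.2085 + 144) = √85506.2085 = 292.414446
L = 1.5 × 292.414446 = 438.621670
V = π·2.25² × L = 15.904313 × 438.621670 = 6975.976238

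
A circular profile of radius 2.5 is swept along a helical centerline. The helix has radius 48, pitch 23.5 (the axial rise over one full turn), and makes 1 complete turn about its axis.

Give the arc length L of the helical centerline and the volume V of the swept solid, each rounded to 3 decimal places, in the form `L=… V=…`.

L=302.507 V=5939.712

2πR = 2π·48 = 301.592895
per-turn = √(301.592895² + 23.5²) = √(90958.2742 + 552.25) = √91510.5242 = 302.507065
L = 1 × 302.507065 = 302.507065
V = π·2.5² × L = 19.634954 × 302.507065 = 5939.712325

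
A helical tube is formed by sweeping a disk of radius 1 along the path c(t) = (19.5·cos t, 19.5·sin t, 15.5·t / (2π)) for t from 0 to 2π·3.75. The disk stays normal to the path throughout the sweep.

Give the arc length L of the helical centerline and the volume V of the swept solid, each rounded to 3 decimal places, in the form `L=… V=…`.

2πR = 2π·19.5 = 122.522113
per-turn = √(122.522113² + 15.5²) = √(15011.6683 + 240.25) = √15251.9183 = 123.498657
L = 3.75 × 123.498657 = 463.119964
V = π·1² × L = 3.141593 × 463.119964 = 1454.934276

L=463.120 V=1454.934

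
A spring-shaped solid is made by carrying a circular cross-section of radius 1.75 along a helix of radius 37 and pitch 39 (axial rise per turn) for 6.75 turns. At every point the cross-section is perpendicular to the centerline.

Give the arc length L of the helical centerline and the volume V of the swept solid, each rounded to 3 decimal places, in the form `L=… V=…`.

L=1591.153 V=15308.690

2πR = 2π·37 = 232.477856
per-turn = √(232.477856² + 39²) = √(54045.9537 + 1521) = √55566.9537 = 235.726438
L = 6.75 × 235.726438 = 1591.153458
V = π·1.75² × L = 9.621128 × 1591.153458 = 15308.690297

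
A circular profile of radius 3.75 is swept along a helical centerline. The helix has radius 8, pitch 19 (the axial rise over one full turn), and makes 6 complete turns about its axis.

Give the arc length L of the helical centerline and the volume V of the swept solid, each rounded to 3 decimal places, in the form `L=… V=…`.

2πR = 2π·8 = 50.265482
per-turn = √(50.265482² + 19²) = √(2526.6187 + 361) = √2887.6187 = 53.736568
L = 6 × 53.736568 = 322.419407
V = π·3.75² × L = 44.178647 × 322.419407 = 14244.053078

L=322.419 V=14244.053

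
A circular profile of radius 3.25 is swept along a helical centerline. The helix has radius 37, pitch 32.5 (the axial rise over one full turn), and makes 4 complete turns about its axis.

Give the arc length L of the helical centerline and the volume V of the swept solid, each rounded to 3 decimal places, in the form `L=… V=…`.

L=938.954 V=31157.390

2πR = 2π·37 = 232.477856
per-turn = √(232.477856² + 32.5²) = √(54045.9537 + 1056.25) = √55102.2037 = 234.738586
L = 4 × 234.738586 = 938.954344
V = π·3.25² × L = 33.183072 × 938.954344 = 31157.389964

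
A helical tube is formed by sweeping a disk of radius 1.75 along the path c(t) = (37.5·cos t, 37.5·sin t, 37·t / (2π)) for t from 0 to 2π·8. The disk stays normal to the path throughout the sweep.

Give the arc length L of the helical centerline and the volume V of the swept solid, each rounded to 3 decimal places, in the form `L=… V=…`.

2πR = 2π·37.5 = 235.619449
per-turn = √(235.619449² + 37²) = √(55516.5248 + 1369) = √56885.5248 = 238.506865
L = 8 × 238.506865 = 1908.054922
V = π·1.75² × L = 9.621128 × 1908.054922 = 18357.639682

L=1908.055 V=18357.640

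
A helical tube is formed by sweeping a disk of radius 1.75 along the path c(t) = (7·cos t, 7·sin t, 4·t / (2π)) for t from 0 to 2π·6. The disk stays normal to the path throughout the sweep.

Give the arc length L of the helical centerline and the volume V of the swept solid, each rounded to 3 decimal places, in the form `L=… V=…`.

2πR = 2π·7 = 43.982297
per-turn = √(43.982297² + 4²) = √(1934.4425 + 16) = √1950.4425 = 44.163814
L = 6 × 44.163814 = 264.982884
V = π·1.75² × L = 9.621128 × 264.982884 = 2549.434110

L=264.983 V=2549.434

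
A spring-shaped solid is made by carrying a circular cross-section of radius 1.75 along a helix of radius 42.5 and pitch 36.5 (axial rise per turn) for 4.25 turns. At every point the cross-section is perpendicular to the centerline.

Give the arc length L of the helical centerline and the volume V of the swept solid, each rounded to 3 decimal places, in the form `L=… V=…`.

L=1145.453 V=11020.549

2πR = 2π·42.5 = 267.035376
per-turn = √(267.035376² + 36.5²) = √(71307.8918 + 1332.25) = √72640.1418 = 269.518352
L = 4.25 × 269.518352 = 1145.452994
V = π·1.75² × L = 9.621128 × 1145.452994 = 11020.549301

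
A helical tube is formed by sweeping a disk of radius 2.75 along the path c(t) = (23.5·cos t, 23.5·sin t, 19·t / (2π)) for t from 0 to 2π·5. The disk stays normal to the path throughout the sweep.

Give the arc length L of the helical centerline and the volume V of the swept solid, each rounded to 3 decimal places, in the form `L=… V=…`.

2πR = 2π·23.5 = 147.654855
per-turn = √(147.654855² + 19²) = √(21801.9561 + 361) = √22162.9561 = 148.872281
L = 5 × 148.872281 = 744.361406
V = π·2.75² × L = 23.758294 × 744.361406 = 17684.757460

L=744.361 V=17684.757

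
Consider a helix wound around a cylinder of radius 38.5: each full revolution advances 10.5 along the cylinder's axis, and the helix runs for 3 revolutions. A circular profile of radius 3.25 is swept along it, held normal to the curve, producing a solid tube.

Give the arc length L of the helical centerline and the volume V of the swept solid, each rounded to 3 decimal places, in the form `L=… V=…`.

L=726.391 V=24103.893

2πR = 2π·38.5 = 241.902634
per-turn = √(241.902634² + 10.5²) = √(58516.8845 + 110.25) = √58627.1345 = 242.130408
L = 3 × 242.130408 = 726.391224
V = π·3.25² × L = 33.183072 × 726.391224 = 24103.892583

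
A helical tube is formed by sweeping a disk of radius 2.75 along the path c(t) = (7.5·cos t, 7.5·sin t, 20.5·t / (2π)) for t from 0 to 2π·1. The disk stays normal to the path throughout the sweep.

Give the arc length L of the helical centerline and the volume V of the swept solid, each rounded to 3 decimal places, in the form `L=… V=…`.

2πR = 2π·7.5 = 47.123890
per-turn = √(47.123890² + 20.5²) = √(2220.6610 + 420.25) = √2640.9110 = 51.389795
L = 1 × 51.389795 = 51.389795
V = π·2.75² × L = 23.758294 × 51.389795 = 1220.933872

L=51.390 V=1220.934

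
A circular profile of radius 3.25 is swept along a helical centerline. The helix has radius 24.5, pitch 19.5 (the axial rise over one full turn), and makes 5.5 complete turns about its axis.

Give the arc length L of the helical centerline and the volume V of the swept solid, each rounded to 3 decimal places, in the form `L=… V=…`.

2πR = 2π·24.5 = 153.938040
per-turn = √(153.938040² + 19.5²) = √(23696.9202 + 380.25) = √24077.1702 = 155.168200
L = 5.5 × 155.168200 = 853.425098
V = π·3.25² × L = 33.183072 × 853.425098 = 28319.266811

L=853.425 V=28319.267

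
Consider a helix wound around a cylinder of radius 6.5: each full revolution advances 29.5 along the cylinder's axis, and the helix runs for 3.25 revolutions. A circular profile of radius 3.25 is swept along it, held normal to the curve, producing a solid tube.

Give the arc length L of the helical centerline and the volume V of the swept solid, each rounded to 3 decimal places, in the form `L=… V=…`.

2πR = 2π·6.5 = 40.840704
per-turn = √(40.840704² + 29.5²) = √(1667.9631 + 870.25) = √2538.2131 = 50.380682
L = 3.25 × 50.380682 = 163.737217
V = π·3.25² × L = 33.183072 × 163.737217 = 5433.303937

L=163.737 V=5433.304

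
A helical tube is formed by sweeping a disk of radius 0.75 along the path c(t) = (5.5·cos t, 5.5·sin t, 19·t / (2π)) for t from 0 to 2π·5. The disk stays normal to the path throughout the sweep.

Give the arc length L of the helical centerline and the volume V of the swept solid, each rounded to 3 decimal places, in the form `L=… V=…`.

L=197.182 V=348.449

2πR = 2π·5.5 = 34.557519
per-turn = √(34.557519² + 19²) = √(1194.2221 + 361) = √1555.2221 = 39.436305
L = 5 × 39.436305 = 197.181524
V = π·0.75² × L = 1.767146 × 197.181524 = 348.448515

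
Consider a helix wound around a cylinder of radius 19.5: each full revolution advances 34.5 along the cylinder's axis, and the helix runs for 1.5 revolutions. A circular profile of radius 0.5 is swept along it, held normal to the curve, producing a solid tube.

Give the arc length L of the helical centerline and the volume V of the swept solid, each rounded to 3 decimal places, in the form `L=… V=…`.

2πR = 2π·19.5 = 122.522113
per-turn = √(122.522113² + 34.5²) = √(15011.6683 + 1190.25) = √16201.9183 = 127.286756
L = 1.5 × 127.286756 = 190.930134
V = π·0.5² × L = 0.785398 × 190.930134 = 149.956177

L=190.930 V=149.956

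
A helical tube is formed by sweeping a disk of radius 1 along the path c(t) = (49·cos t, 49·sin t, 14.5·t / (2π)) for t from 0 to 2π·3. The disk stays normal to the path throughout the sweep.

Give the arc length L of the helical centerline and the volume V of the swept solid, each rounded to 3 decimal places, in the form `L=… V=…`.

L=924.652 V=2904.880

2πR = 2π·49 = 307.876080
per-turn = √(307.876080² + 14.5²) = √(94787.6807 + 210.25) = √94997.9307 = 308.217343
L = 3 × 308.217343 = 924.652030
V = π·1² × L = 3.141593 × 924.652030 = 2904.880024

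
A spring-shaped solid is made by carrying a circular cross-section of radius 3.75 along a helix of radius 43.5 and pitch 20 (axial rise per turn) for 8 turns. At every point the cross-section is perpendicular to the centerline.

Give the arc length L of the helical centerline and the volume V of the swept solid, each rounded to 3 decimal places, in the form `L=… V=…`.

2πR = 2π·43.5 = 273.318561
per-turn = √(273.318561² + 20²) = √(74703.0357 + 400) = √75103.0357 = 274.049331
L = 8 × 274.049331 = 2192.394646
V = π·3.75² × L = 44.178647 × 2192.394646 = 96857.028491

L=2192.395 V=96857.028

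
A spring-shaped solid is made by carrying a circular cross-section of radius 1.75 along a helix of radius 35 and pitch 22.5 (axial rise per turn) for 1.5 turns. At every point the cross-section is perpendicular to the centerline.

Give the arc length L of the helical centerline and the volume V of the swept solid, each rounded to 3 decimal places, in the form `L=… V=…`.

L=331.589 V=3190.263

2πR = 2π·35 = 219.911486
per-turn = √(219.911486² + 22.5²) = √(48361.0616 + 506.25) = √48867.3116 = 221.059520
L = 1.5 × 221.059520 = 331.589281
V = π·1.75² × L = 9.621128 × 331.589281 = 3190.262747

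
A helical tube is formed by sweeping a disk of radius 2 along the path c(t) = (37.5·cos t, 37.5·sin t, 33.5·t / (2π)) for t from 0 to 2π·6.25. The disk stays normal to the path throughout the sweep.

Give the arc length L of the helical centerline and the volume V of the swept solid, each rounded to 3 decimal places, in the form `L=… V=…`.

2πR = 2π·37.5 = 235.619449
per-turn = √(235.619449² + 33.5²) = √(55516.5248 + 1122.25) = √56638.7748 = 237.989022
L = 6.25 × 237.989022 = 1487.431390
V = π·2² × L = 12.566371 × 1487.431390 = 18691.614106

L=1487.431 V=18691.614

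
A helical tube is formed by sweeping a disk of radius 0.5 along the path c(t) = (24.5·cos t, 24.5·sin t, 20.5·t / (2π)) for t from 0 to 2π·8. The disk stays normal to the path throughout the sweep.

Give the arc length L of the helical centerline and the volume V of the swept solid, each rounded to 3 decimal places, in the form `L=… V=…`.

L=1242.376 V=975.760

2πR = 2π·24.5 = 153.938040
per-turn = √(153.938040² + 20.5²) = √(23696.9202 + 420.25) = √24117.1702 = 155.297039
L = 8 × 155.297039 = 1242.376308
V = π·0.5² × L = 0.785398 × 1242.376308 = 975.760071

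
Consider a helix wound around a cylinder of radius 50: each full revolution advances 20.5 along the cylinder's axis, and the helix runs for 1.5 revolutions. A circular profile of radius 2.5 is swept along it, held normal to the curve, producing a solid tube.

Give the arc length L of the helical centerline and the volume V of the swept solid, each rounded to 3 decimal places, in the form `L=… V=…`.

L=472.241 V=9272.432

2πR = 2π·50 = 314.159265
per-turn = √(314.159265² + 20.5²) = √(98696.0440 + 420.25) = √99116.2940 = 314.827404
L = 1.5 × 314.827404 = 472.241105
V = π·2.5² × L = 19.634954 × 472.241105 = 9272.432419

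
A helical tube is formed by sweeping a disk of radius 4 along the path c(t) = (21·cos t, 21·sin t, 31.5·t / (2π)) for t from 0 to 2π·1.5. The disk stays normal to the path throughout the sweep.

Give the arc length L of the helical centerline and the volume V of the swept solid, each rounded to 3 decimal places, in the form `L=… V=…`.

2πR = 2π·21 = 131.946891
per-turn = √(131.946891² + 31.5²) = √(17409.9822 + 992.25) = √18402.2322 = 135.654827
L = 1.5 × 135.654827 = 203.482241
V = π·4² × L = 50.265482 × 203.482241 = 10228.133011

L=203.482 V=10228.133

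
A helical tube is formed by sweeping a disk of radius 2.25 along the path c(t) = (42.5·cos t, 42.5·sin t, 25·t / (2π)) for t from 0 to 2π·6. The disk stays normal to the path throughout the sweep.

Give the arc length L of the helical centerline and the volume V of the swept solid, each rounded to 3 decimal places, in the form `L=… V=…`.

2πR = 2π·42.5 = 267.035376
per-turn = √(267.035376² + 25²) = √(71307.8918 + 625) = √71932.8918 = 268.203079
L = 6 × 268.203079 = 1609.218476
V = π·2.25² × L = 15.904313 × 1609.218476 = 25593.514026

L=1609.218 V=25593.514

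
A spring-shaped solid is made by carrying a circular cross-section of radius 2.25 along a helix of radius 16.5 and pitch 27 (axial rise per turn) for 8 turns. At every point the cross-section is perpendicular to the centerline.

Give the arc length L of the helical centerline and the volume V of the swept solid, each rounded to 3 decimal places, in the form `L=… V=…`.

2πR = 2π·16.5 = 103.672558
per-turn = √(103.672558² + 27²) = √(10747.9992 + 729) = √11476.9992 = 107.130757
L = 8 × 107.130757 = 857.046060
V = π·2.25² × L = 15.904313 × 857.046060 = 13630.728624

L=857.046 V=13630.729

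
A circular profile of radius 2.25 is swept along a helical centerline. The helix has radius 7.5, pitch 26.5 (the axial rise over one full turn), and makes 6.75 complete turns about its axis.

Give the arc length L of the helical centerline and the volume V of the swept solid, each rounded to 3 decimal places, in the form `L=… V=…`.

L=364.932 V=5803.988

2πR = 2π·7.5 = 47.123890
per-turn = √(47.123890² + 26.5²) = √(2220.6610 + 702.25) = √2922.9110 = 54.063953
L = 6.75 × 54.063953 = 364.931681
V = π·2.25² × L = 15.904313 × 364.931681 = 5803.987613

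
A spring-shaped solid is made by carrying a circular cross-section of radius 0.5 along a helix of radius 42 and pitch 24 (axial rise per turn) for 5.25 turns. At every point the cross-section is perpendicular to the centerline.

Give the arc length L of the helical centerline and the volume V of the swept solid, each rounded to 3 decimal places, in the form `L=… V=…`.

2πR = 2π·42 = 263.893783
per-turn = √(263.893783² + 24²) = √(69639.9287 + 576) = √70215.9287 = 264.982884
L = 5.25 × 264.982884 = 1391.160139
V = π·0.5² × L = 0.785398 × 1391.160139 = 1092.614618

L=1391.160 V=1092.615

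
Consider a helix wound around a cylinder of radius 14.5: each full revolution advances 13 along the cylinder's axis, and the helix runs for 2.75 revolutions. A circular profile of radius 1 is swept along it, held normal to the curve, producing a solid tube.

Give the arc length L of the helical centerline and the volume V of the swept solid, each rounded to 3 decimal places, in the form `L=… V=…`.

L=253.080 V=795.074

2πR = 2π·14.5 = 91.106187
per-turn = √(91.106187² + 13²) = √(8300.3373 + 169) = √8469.3373 = 92.029003
L = 2.75 × 92.029003 = 253.079757
V = π·1² × L = 3.141593 × 253.079757 = 795.073505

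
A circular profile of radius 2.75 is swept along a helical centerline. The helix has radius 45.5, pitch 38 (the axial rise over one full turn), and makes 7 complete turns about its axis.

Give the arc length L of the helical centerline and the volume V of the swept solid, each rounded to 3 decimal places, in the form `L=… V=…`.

2πR = 2π·45.5 = 285.884931
per-turn = √(285.884931² + 38²) = √(81730.1940 + 1444) = √83174.1940 = 288.399366
L = 7 × 288.399366 = 2018.795559
V = π·2.75² × L = 23.758294 × 2018.795559 = 47963.139306

L=2018.796 V=47963.139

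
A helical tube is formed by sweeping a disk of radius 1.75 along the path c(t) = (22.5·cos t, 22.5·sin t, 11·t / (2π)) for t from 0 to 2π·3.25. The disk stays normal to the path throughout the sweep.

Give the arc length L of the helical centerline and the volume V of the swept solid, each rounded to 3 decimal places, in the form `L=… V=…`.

2πR = 2π·22.5 = 141.371669
per-turn = √(141.371669² + 11²) = √(19985.9489 + 121) = √20106.9489 = 141.798974
L = 3.25 × 141.798974 = 460.846664
V = π·1.75² × L = 9.621128 × 460.846664 = 4433.864515

L=460.847 V=4433.865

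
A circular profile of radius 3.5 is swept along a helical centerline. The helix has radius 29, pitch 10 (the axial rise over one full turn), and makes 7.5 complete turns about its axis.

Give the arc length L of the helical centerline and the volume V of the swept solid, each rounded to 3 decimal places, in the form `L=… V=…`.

2πR = 2π·29 = 182.212374
per-turn = √(182.212374² + 10²) = √(33201.3492 + 100) = √33301.3492 = 182.486573
L = 7.5 × 182.486573 = 1368.649295
V = π·3.5² × L = 38.484510 × 1368.649295 = 52671.797490

L=1368.649 V=52671.797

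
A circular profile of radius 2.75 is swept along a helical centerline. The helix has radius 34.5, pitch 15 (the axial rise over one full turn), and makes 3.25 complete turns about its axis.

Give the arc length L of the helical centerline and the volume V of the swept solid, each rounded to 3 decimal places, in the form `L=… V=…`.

2πR = 2π·34.5 = 216.769893
per-turn = √(216.769893² + 15²) = √(46989.1866 + 225) = √47214.1866 = 217.288257
L = 3.25 × 217.288257 = 706.186835
V = π·2.75² × L = 23.758294 × 706.186835 = 16777.794750

L=706.187 V=16777.795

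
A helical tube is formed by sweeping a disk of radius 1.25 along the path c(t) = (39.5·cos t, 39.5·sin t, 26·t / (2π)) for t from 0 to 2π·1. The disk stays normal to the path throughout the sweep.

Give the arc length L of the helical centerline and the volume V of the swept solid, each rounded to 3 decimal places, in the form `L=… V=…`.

2πR = 2π·39.5 = 248.185820
per-turn = √(248.185820² + 26²) = √(61596.2011 + 676) = √62272.2011 = 249.543986
L = 1 × 249.543986 = 249.543986
V = π·1.25² × L = 4.908739 × 249.543986 = 1224.946178

L=249.544 V=1224.946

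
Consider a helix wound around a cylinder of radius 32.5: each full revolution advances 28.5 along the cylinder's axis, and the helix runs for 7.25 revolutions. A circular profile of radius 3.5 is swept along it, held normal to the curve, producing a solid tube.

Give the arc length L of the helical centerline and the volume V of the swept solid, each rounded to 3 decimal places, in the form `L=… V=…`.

2πR = 2π·32.5 = 204.203522
per-turn = √(204.203522² + 28.5²) = √(41699.0786 + 812.25) = √42511.3286 = 206.182755
L = 7.25 × 206.182755 = 1494.824976
V = π·3.5² × L = 38.484510 × 1494.824976 = 57527.606752

L=1494.825 V=57527.607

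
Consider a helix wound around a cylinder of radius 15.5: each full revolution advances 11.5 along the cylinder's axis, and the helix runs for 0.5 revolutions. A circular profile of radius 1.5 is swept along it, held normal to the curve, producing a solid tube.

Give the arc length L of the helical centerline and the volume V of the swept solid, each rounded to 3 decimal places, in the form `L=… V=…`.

L=49.033 V=346.594

2πR = 2π·15.5 = 97.389372
per-turn = √(97.389372² + 11.5²) = √(9484.6898 + 132.25) = √9616.9398 = 98.065997
L = 0.5 × 98.065997 = 49.032999
V = π·1.5² × L = 7.068583 × 49.032999 = 346.593844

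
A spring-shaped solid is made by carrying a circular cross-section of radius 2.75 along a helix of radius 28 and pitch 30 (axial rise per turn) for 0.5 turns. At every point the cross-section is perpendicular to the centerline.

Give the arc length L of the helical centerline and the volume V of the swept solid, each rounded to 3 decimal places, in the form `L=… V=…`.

L=89.234 V=2120.056

2πR = 2π·28 = 175.929189
per-turn = √(175.929189² + 30²) = √(30951.0794 + 900) = √31851.0794 = 178.468707
L = 0.5 × 178.468707 = 89.234354
V = π·2.75² × L = 23.758294 × 89.234354 = 2120.056046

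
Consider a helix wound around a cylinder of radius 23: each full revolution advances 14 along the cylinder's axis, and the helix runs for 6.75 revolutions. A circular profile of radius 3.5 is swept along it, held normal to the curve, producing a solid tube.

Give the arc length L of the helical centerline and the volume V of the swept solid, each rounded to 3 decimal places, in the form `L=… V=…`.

L=980.031 V=37716.023

2πR = 2π·23 = 144.513262
per-turn = √(144.513262² + 14²) = √(20884.0829 + 196) = √21080.0829 = 145.189817
L = 6.75 × 145.189817 = 980.031264
V = π·3.5² × L = 38.484510 × 980.031264 = 37716.022972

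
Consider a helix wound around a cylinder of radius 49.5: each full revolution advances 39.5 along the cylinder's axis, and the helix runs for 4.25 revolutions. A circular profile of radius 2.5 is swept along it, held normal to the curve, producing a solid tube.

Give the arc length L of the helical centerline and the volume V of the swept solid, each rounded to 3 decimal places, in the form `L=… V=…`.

2πR = 2π·49.5 = 311.017673
per-turn = √(311.017673² + 39.5²) = √(96731.9927 + 1560.25) = √98292.2427 = 313.515937
L = 4.25 × 313.515937 = 1332.442732
V = π·2.5² × L = 19.634954 × 1332.442732 = 26162.451866

L=1332.443 V=26162.452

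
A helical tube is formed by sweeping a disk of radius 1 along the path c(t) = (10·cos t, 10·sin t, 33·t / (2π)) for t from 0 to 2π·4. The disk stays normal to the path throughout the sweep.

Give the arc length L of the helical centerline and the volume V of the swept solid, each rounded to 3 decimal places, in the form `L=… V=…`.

2πR = 2π·10 = 62.831853
per-turn = √(62.831853² + 33²) = √(3947.8418 + 1089) = √5036.8418 = 70.970711
L = 4 × 70.970711 = 283.882842
V = π·1² × L = 3.141593 × 283.882842 = 891.844252

L=283.883 V=891.844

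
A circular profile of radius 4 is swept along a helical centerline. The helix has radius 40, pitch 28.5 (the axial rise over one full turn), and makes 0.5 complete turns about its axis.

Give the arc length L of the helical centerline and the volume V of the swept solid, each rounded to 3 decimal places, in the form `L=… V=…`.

L=126.469 V=6357.030

2πR = 2π·40 = 251.327412
per-turn = √(251.327412² + 28.5²) = √(63165.4682 + 812.25) = √63977.7182 = 252.938171
L = 0.5 × 252.938171 = 126.469085
V = π·4² × L = 50.265482 × 126.469085 = 6357.029590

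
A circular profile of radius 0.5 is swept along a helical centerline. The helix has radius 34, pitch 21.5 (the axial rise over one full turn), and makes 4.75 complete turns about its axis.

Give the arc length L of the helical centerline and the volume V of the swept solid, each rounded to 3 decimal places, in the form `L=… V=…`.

L=1019.861 V=800.997

2πR = 2π·34 = 213.628300
per-turn = √(213.628300² + 21.5²) = √(45637.0508 + 462.25) = √46099.3008 = 214.707477
L = 4.75 × 214.707477 = 1019.860517
V = π·0.5² × L = 0.785398 × 1019.860517 = 800.996577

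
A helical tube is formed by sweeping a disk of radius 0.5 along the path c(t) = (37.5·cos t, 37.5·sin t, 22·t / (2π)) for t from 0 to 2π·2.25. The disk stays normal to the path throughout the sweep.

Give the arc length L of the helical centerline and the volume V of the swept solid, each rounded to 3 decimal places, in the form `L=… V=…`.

L=532.450 V=418.185

2πR = 2π·37.5 = 235.619449
per-turn = √(235.619449² + 22²) = √(55516.5248 + 484) = √56000.5248 = 236.644300
L = 2.25 × 236.644300 = 532.449675
V = π·0.5² × L = 0.785398 × 532.449675 = 418.184997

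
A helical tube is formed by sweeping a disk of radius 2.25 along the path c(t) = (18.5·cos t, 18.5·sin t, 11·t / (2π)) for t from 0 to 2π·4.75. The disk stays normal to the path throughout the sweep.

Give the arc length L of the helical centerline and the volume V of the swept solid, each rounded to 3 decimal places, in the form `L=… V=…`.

2πR = 2π·18.5 = 116.238928
per-turn = √(116.238928² + 11²) = √(13511.4884 + 121) = √13632.4884 = 116.758248
L = 4.75 × 116.758248 = 554.601677
V = π·2.25² × L = 15.904313 × 554.601677 = 8820.558555

L=554.602 V=8820.559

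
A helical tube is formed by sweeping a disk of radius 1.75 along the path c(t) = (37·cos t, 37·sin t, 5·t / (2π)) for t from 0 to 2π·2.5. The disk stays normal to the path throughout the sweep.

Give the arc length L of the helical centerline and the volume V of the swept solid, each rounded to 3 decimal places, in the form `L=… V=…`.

2πR = 2π·37 = 232.477856
per-turn = √(232.477856² + 5²) = √(54045.9537 + 25) = √54070.9537 = 232.531619
L = 2.5 × 232.531619 = 581.329047
V = π·1.75² × L = 9.621128 × 581.329047 = 5593.040879

L=581.329 V=5593.041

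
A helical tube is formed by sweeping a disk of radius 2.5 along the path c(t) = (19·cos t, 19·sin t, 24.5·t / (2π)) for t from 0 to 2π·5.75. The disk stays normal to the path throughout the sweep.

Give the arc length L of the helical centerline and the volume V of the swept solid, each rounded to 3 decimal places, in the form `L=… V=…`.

2πR = 2π·19 = 119.380521
per-turn = √(119.380521² + 24.5²) = √(14251.7088 + 600.25) = √14851.9588 = 121.868613
L = 5.75 × 121.868613 = 700.744523
V = π·2.5² × L = 19.634954 × 700.744523 = 13759.086532

L=700.745 V=13759.087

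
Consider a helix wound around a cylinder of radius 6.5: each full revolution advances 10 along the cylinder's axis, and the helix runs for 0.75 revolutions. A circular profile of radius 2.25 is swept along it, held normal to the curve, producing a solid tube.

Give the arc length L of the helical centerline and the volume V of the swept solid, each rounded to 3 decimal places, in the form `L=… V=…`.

2πR = 2π·6.5 = 40.840704
per-turn = √(40.840704² + 10²) = √(1667.9631 + 100) = √1767.9631 = 42.047154
L = 0.75 × 42.047154 = 31.535365
V = π·2.25² × L = 15.904313 × 31.535365 = 501.548315

L=31.535 V=501.548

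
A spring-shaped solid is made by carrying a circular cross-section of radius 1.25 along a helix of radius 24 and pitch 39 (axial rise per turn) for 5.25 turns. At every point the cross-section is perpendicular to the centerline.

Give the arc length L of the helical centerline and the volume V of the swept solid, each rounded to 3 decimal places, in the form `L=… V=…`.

L=817.730 V=4014.021

2πR = 2π·24 = 150.796447
per-turn = √(150.796447² + 39²) = √(22739.5685 + 1521) = √24260.5685 = 155.758045
L = 5.25 × 155.758045 = 817.729736
V = π·1.25² × L = 4.908739 × 817.729736 = 4014.021453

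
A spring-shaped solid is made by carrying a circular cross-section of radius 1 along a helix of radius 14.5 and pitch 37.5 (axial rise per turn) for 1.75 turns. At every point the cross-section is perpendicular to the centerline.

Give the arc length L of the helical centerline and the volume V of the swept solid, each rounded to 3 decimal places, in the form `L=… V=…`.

2πR = 2π·14.5 = 91.106187
per-turn = √(91.106187² + 37.5²) = √(8300.3373 + 1406.25) = √9706.5873 = 98.522014
L = 1.75 × 98.522014 = 172.413525
V = π·1² × L = 3.141593 × 172.413525 = 541.653064

L=172.414 V=541.653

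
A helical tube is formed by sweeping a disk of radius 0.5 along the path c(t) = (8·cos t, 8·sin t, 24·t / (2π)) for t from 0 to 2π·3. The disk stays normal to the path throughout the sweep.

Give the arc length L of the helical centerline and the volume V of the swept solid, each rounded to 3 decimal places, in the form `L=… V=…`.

L=167.103 V=131.243

2πR = 2π·8 = 50.265482
per-turn = √(50.265482² + 24²) = √(2526.6187 + 576) = √3102.6187 = 55.701156
L = 3 × 55.701156 = 167.103467
V = π·0.5² × L = 0.785398 × 167.103467 = 131.242756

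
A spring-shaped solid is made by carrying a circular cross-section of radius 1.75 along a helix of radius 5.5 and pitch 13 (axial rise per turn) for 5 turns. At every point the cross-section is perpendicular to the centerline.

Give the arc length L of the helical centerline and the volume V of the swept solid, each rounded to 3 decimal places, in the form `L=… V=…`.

2πR = 2π·5.5 = 34.557519
per-turn = √(34.557519² + 13²) = √(1194.2221 + 169) = √1363.2221 = 36.921838
L = 5 × 36.921838 = 184.609191
V = π·1.75² × L = 9.621128 × 184.609191 = 1776.148562

L=184.609 V=1776.149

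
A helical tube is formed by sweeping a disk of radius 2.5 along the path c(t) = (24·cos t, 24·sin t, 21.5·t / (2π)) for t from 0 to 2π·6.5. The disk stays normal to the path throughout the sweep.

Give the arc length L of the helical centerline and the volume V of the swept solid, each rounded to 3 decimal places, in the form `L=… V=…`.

2πR = 2π·24 = 150.796447
per-turn = √(150.796447² + 21.5²) = √(22739.5685 + 462.25) = √23201.8185 = 152.321432
L = 6.5 × 152.321432 = 990.089306
V = π·2.5² × L = 19.634954 × 990.089306 = 19440.358058

L=990.089 V=19440.358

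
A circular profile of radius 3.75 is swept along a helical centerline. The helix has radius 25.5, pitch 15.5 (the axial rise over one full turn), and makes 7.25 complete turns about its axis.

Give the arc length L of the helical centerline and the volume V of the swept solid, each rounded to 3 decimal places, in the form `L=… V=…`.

2πR = 2π·25.5 = 160.221225
per-turn = √(160.221225² + 15.5²) = √(25670.8410 + 240.25) = √25911.0910 = 160.969224
L = 7.25 × 160.969224 = 1167.026873
V = π·3.75² × L = 44.178647 × 1167.026873 = 51557.667918

L=1167.027 V=51557.668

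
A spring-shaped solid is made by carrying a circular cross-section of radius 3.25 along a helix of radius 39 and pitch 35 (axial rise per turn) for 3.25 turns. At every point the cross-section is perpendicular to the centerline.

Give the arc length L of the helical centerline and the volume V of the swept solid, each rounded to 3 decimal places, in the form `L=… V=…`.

L=804.476 V=26694.994

2πR = 2π·39 = 245.044227
per-turn = √(245.044227² + 35²) = √(60046.6732 + 1225) = √61271.6732 = 247.531156
L = 3.25 × 247.531156 = 804.476257
V = π·3.25² × L = 33.183072 × 804.476257 = 26694.993880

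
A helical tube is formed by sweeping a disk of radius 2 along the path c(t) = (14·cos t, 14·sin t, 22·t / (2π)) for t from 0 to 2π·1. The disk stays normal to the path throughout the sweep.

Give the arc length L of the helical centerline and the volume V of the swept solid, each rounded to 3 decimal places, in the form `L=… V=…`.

2πR = 2π·14 = 87.964594
per-turn = √(87.964594² + 22²) = √(7737.7699 + 484) = √8221.7699 = 90.673976
L = 1 × 90.673976 = 90.673976
V = π·2² × L = 12.566371 × 90.673976 = 1139.442782

L=90.674 V=1139.443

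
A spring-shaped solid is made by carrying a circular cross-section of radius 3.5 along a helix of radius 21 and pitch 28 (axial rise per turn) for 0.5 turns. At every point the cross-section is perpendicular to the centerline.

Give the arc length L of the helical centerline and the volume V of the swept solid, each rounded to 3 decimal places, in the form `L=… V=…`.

L=67.443 V=2595.493

2πR = 2π·21 = 131.946891
per-turn = √(131.946891² + 28²) = √(17409.9822 + 784) = √18193.9822 = 134.885070
L = 0.5 × 134.885070 = 67.442535
V = π·3.5² × L = 38.484510 × 67.442535 = 2595.492917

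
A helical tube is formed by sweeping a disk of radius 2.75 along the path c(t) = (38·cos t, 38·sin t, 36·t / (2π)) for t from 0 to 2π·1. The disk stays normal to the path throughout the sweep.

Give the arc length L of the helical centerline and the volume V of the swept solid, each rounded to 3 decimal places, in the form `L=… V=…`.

L=241.460 V=5736.673

2πR = 2π·38 = 238.761042
per-turn = √(238.761042² + 36²) = √(57006.8350 + 1296) = √58302.8350 = 241.459800
L = 1 × 241.459800 = 241.459800
V = π·2.75² × L = 23.758294 × 241.459800 = 5736.673025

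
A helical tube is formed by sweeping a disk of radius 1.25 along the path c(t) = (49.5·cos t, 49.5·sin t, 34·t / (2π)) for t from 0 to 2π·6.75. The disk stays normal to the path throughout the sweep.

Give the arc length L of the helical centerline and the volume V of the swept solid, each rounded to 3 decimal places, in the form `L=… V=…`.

2πR = 2π·49.5 = 311.017673
per-turn = √(311.017673² + 34²) = √(96731.9927 + 1156) = √97887.9927 = 312.870569
L = 6.75 × 312.870569 = 2111.876338
V = π·1.25² × L = 4.908739 × 2111.876338 = 10366.648735

L=2111.876 V=10366.649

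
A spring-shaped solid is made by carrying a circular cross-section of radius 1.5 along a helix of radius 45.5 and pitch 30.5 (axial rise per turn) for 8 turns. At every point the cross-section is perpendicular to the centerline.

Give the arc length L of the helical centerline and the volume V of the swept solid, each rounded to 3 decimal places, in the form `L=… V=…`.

L=2300.058 V=16258.154

2πR = 2π·45.5 = 285.884931
per-turn = √(285.884931² + 30.5²) = √(81730.1940 + 930.25) = √82660.4440 = 287.507294
L = 8 × 287.507294 = 2300.058351
V = π·1.5² × L = 7.068583 × 2300.058351 = 16258.154443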